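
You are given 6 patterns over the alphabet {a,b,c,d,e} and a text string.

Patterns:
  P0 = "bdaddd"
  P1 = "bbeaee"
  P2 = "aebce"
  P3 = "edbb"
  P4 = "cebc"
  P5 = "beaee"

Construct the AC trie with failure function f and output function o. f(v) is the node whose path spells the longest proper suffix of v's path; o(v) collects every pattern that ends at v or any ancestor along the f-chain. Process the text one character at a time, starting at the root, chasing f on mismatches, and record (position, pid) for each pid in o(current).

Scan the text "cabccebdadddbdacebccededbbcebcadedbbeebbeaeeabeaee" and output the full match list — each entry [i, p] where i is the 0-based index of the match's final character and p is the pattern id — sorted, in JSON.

Build automaton:
Trie (insert patterns):
  n0 'ε': a→12 b→1 c→21 e→17
  n1 'b': b→7 d→2 e→25
  n2 'bd': a→3
  n3 'bda': d→4
  n4 'bdad': d→5
  n5 'bdadd': d→6
  n6 'bdaddd': ·  [P0 ends]
  n7 'bb': e→8
  n8 'bbe': a→9
  n9 'bbea': e→10
  n10 'bbeae': e→11
  n11 'bbeaee': ·  [P1 ends]
  n12 'a': e→13
  n13 'ae': b→14
  n14 'aeb': c→15
  n15 'aebc': e→16
  n16 'aebce': ·  [P2 ends]
  n17 'e': d→18
  n18 'ed': b→19
  n19 'edb': b→20
  n20 'edbb': ·  [P3 ends]
  n21 'c': e→22
  n22 'ce': b→23
  n23 'ceb': c→24
  n24 'cebc': ·  [P4 ends]
  n25 'be': a→26
  n26 'bea': e→27
  n27 'beae': e→28
  n28 'beaee': ·  [P5 ends]

Failure links (BFS by depth):
  fail(1) 'b': from fail(0)=0 chase 'b': 0 ⇒ 0;  out=∅∪out(0)=∅
  fail(12) 'a': from fail(0)=0 chase 'a': 0 ⇒ 0;  out=∅∪out(0)=∅
  fail(17) 'e': from fail(0)=0 chase 'e': 0 ⇒ 0;  out=∅∪out(0)=∅
  fail(21) 'c': from fail(0)=0 chase 'c': 0 ⇒ 0;  out=∅∪out(0)=∅
  fail(2) 'bd': from fail(1)=0 chase 'd': 0 ⇒ 0;  out=∅∪out(0)=∅
  fail(7) 'bb': from fail(1)=0 chase 'b': 0 ⇒ 1;  out=∅∪out(1)=∅
  fail(13) 'ae': from fail(12)=0 chase 'e': 0 ⇒ 17;  out=∅∪out(17)=∅
  fail(18) 'ed': from fail(17)=0 chase 'd': 0 ⇒ 0;  out=∅∪out(0)=∅
  fail(22) 'ce': from fail(21)=0 chase 'e': 0 ⇒ 17;  out=∅∪out(17)=∅
  fail(25) 'be': from fail(1)=0 chase 'e': 0 ⇒ 17;  out=∅∪out(17)=∅
  fail(3) 'bda': from fail(2)=0 chase 'a': 0 ⇒ 12;  out=∅∪out(12)=∅
  fail(8) 'bbe': from fail(7)=1 chase 'e': 1 ⇒ 25;  out=∅∪out(25)=∅
  fail(14) 'aeb': from fail(13)=17 chase 'b': 17→0 ⇒ 1;  out=∅∪out(1)=∅
  fail(19) 'edb': from fail(18)=0 chase 'b': 0 ⇒ 1;  out=∅∪out(1)=∅
  fail(23) 'ceb': from fail(22)=17 chase 'b': 17→0 ⇒ 1;  out=∅∪out(1)=∅
  fail(26) 'bea': from fail(25)=17 chase 'a': 17→0 ⇒ 12;  out=∅∪out(12)=∅
  fail(4) 'bdad': from fail(3)=12 chase 'd': 12→0 ⇒ 0;  out=∅∪out(0)=∅
  fail(9) 'bbea': from fail(8)=25 chase 'a': 25 ⇒ 26;  out=∅∪out(26)=∅
  fail(15) 'aebc': from fail(14)=1 chase 'c': 1→0 ⇒ 21;  out=∅∪out(21)=∅
  fail(20) 'edbb': from fail(19)=1 chase 'b': 1 ⇒ 7;  out={3}∪out(7)={3}
  fail(24) 'cebc': from fail(23)=1 chase 'c': 1→0 ⇒ 21;  out={4}∪out(21)={4}
  fail(27) 'beae': from fail(26)=12 chase 'e': 12 ⇒ 13;  out=∅∪out(13)=∅
  fail(5) 'bdadd': from fail(4)=0 chase 'd': 0 ⇒ 0;  out=∅∪out(0)=∅
  fail(10) 'bbeae': from fail(9)=26 chase 'e': 26 ⇒ 27;  out=∅∪out(27)=∅
  fail(16) 'aebce': from fail(15)=21 chase 'e': 21 ⇒ 22;  out={2}∪out(22)={2}
  fail(28) 'beaee': from fail(27)=13 chase 'e': 13→17→0 ⇒ 17;  out={5}∪out(17)={5}
  fail(6) 'bdaddd': from fail(5)=0 chase 'd': 0 ⇒ 0;  out={0}∪out(0)={0}
  fail(11) 'bbeaee': from fail(10)=27 chase 'e': 27 ⇒ 28;  out={1}∪out(28)={1,5}

Text stream:
pos 0 'c': at 21
pos 1 'a': at 12 (fail-walked)
pos 2 'b': at 1 (fail-walked)
pos 3 'c': at 21 (fail-walked)
pos 4 'c': at 21 (fail-walked)
pos 5 'e': at 22
pos 6 'b': at 23
pos 7 'd': at 2 (fail-walked)
pos 8 'a': at 3
pos 9 'd': at 4
pos 10 'd': at 5
pos 11 'd': at 6  emit P0@[6:11]
pos 12 'b': at 1 (fail-walked)
pos 13 'd': at 2
pos 14 'a': at 3
pos 15 'c': at 21 (fail-walked)
pos 16 'e': at 22
pos 17 'b': at 23
pos 18 'c': at 24  emit P4@[15:18]
pos 19 'c': at 21 (fail-walked)
pos 20 'e': at 22
pos 21 'd': at 18 (fail-walked)
pos 22 'e': at 17 (fail-walked)
pos 23 'd': at 18
pos 24 'b': at 19
pos 25 'b': at 20  emit P3@[22:25]
pos 26 'c': at 21 (fail-walked)
pos 27 'e': at 22
pos 28 'b': at 23
pos 29 'c': at 24  emit P4@[26:29]
pos 30 'a': at 12 (fail-walked)
pos 31 'd': at 0 (fail-walked)
pos 32 'e': at 17
pos 33 'd': at 18
pos 34 'b': at 19
pos 35 'b': at 20  emit P3@[32:35]
pos 36 'e': at 8 (fail-walked)
pos 37 'e': at 17 (fail-walked)
pos 38 'b': at 1 (fail-walked)
pos 39 'b': at 7
pos 40 'e': at 8
pos 41 'a': at 9
pos 42 'e': at 10
pos 43 'e': at 11  emit P1@[38:43],P5@[39:43]
pos 44 'a': at 12 (fail-walked)
pos 45 'b': at 1 (fail-walked)
pos 46 'e': at 25
pos 47 'a': at 26
pos 48 'e': at 27
pos 49 'e': at 28  emit P5@[45:49]

Result: [[11,0],[18,4],[25,3],[29,4],[35,3],[43,1],[43,5],[49,5]]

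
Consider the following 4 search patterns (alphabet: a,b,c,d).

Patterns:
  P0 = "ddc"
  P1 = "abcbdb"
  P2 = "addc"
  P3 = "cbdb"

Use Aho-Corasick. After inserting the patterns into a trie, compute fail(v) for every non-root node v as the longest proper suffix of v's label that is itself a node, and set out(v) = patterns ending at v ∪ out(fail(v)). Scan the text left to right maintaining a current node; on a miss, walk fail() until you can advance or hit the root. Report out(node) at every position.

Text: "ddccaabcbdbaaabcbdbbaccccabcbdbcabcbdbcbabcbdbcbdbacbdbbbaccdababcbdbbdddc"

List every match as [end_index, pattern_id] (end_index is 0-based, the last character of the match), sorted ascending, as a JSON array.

Build automaton:
Trie (insert patterns):
  n0 'ε': a→4 c→13 d→1
  n1 'd': d→2
  n2 'dd': c→3
  n3 'ddc': ·  ←P0
  n4 'a': b→5 d→10
  n5 'ab': c→6
  n6 'abc': b→7
  n7 'abcb': d→8
  n8 'abcbd': b→9
  n9 'abcbdb': ·  ←P1
  n10 'ad': d→11
  n11 'add': c→12
  n12 'addc': ·  ←P2
  n13 'c': b→14
  n14 'cb': d→15
  n15 'cbd': b→16
  n16 'cbdb': ·  ←P3

BFS fail/out derivation:
  fail(1) 'd': from fail(0)=0 chase 'd': 0 ⇒ 0;  out=∅∪out(0)=∅
  fail(4) 'a': from fail(0)=0 chase 'a': 0 ⇒ 0;  out=∅∪out(0)=∅
  fail(13) 'c': from fail(0)=0 chase 'c': 0 ⇒ 0;  out=∅∪out(0)=∅
  fail(2) 'dd': from fail(1)=0 chase 'd': 0 ⇒ 1;  out=∅∪out(1)=∅
  fail(5) 'ab': from fail(4)=0 chase 'b': 0 ⇒ 0;  out=∅∪out(0)=∅
  fail(10) 'ad': from fail(4)=0 chase 'd': 0 ⇒ 1;  out=∅∪out(1)=∅
  fail(14) 'cb': from fail(13)=0 chase 'b': 0 ⇒ 0;  out=∅∪out(0)=∅
  fail(3) 'ddc': from fail(2)=1 chase 'c': 1→0 ⇒ 13;  out={0}∪out(13)={0}
  fail(6) 'abc': from fail(5)=0 chase 'c': 0 ⇒ 13;  out=∅∪out(13)=∅
  fail(11) 'add': from fail(10)=1 chase 'd': 1 ⇒ 2;  out=∅∪out(2)=∅
  fail(15) 'cbd': from fail(14)=0 chase 'd': 0 ⇒ 1;  out=∅∪out(1)=∅
  fail(7) 'abcb': from fail(6)=13 chase 'b': 13 ⇒ 14;  out=∅∪out(14)=∅
  fail(12) 'addc': from fail(11)=2 chase 'c': 2 ⇒ 3;  out={2}∪out(3)={0,2}
  fail(16) 'cbdb': from fail(15)=1 chase 'b': 1→0 ⇒ 0;  out={3}∪out(0)={3}
  fail(8) 'abcbd': from fail(7)=14 chase 'd': 14 ⇒ 15;  out=∅∪out(15)=∅
  fail(9) 'abcbdb': from fail(8)=15 chase 'b': 15 ⇒ 16;  out={1}∪out(16)={1,3}

Text stream:
[0] read 'd'  n0⇒n1
[1] read 'd'  n1⇒n2
[2] read 'c'  n2⇒n3  → match P0@[0:2]
[3] read 'c'  n3⇒n13 (via fail)
[4] read 'a'  n13⇒n4 (via fail)
[5] read 'a'  n4⇒n4 (via fail)
[6] read 'b'  n4⇒n5
[7] read 'c'  n5⇒n6
[8] read 'b'  n6⇒n7
[9] read 'd'  n7⇒n8
[10] read 'b'  n8⇒n9  → match P1@[5:10],P3@[7:10]
[11] read 'a'  n9⇒n4 (via fail)
[12] read 'a'  n4⇒n4 (via fail)
[13] read 'a'  n4⇒n4 (via fail)
[14] read 'b'  n4⇒n5
[15] read 'c'  n5⇒n6
[16] read 'b'  n6⇒n7
[17] read 'd'  n7⇒n8
[18] read 'b'  n8⇒n9  → match P1@[13:18],P3@[15:18]
[19] read 'b'  n9⇒n0 (via fail)
[20] read 'a'  n0⇒n4
[21] read 'c'  n4⇒n13 (via fail)
[22] read 'c'  n13⇒n13 (via fail)
[23] read 'c'  n13⇒n13 (via fail)
[24] read 'c'  n13⇒n13 (via fail)
[25] read 'a'  n13⇒n4 (via fail)
[26] read 'b'  n4⇒n5
[27] read 'c'  n5⇒n6
[28] read 'b'  n6⇒n7
[29] read 'd'  n7⇒n8
[30] read 'b'  n8⇒n9  → match P1@[25:30],P3@[27:30]
[31] read 'c'  n9⇒n13 (via fail)
[32] read 'a'  n13⇒n4 (via fail)
[33] read 'b'  n4⇒n5
[34] read 'c'  n5⇒n6
[35] read 'b'  n6⇒n7
[36] read 'd'  n7⇒n8
[37] read 'b'  n8⇒n9  → match P1@[32:37],P3@[34:37]
[38] read 'c'  n9⇒n13 (via fail)
[39] read 'b'  n13⇒n14
[40] read 'a'  n14⇒n4 (via fail)
[41] read 'b'  n4⇒n5
[42] read 'c'  n5⇒n6
[43] read 'b'  n6⇒n7
[44] read 'd'  n7⇒n8
[45] read 'b'  n8⇒n9  → match P1@[40:45],P3@[42:45]
[46] read 'c'  n9⇒n13 (via fail)
[47] read 'b'  n13⇒n14
[48] read 'd'  n14⇒n15
[49] read 'b'  n15⇒n16  → match P3@[46:49]
[50] read 'a'  n16⇒n4 (via fail)
[51] read 'c'  n4⇒n13 (via fail)
[52] read 'b'  n13⇒n14
[53] read 'd'  n14⇒n15
[54] read 'b'  n15⇒n16  → match P3@[51:54]
[55] read 'b'  n16⇒n0 (via fail)
[56] read 'b'  n0⇒n0
[57] read 'a'  n0⇒n4
[58] read 'c'  n4⇒n13 (via fail)
[59] read 'c'  n13⇒n13 (via fail)
[60] read 'd'  n13⇒n1 (via fail)
[61] read 'a'  n1⇒n4 (via fail)
[62] read 'b'  n4⇒n5
[63] read 'a'  n5⇒n4 (via fail)
[64] read 'b'  n4⇒n5
[65] read 'c'  n5⇒n6
[66] read 'b'  n6⇒n7
[67] read 'd'  n7⇒n8
[68] read 'b'  n8⇒n9  → match P1@[63:68],P3@[65:68]
[69] read 'b'  n9⇒n0 (via fail)
[70] read 'd'  n0⇒n1
[71] read 'd'  n1⇒n2
[72] read 'd'  n2⇒n2 (via fail)
[73] read 'c'  n2⇒n3  → match P0@[71:73]

Result: [[2,0],[10,1],[10,3],[18,1],[18,3],[30,1],[30,3],[37,1],[37,3],[45,1],[45,3],[49,3],[54,3],[68,1],[68,3],[73,0]]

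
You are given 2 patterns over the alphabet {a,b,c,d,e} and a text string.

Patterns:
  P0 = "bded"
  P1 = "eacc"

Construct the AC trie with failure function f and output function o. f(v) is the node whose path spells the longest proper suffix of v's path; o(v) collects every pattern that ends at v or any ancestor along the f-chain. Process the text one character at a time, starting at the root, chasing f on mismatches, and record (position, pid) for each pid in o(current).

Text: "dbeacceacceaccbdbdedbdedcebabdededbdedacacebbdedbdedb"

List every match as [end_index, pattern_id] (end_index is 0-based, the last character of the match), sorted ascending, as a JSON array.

Construct AC machine:
Trie (insert patterns):
  n0 'ε': b→1 e→5
  n1 'b': d→2
  n2 'bd': e→3
  n3 'bde': d→4
  n4 'bded': ·  [P0 ends]
  n5 'e': a→6
  n6 'ea': c→7
  n7 'eac': c→8
  n8 'eacc': ·  [P1 ends]

BFS fail/out derivation:
  n1('b'): parent n0 fail=0; on 'b' 0 → fail=0;  out ∅∪∅=∅
  n5('e'): parent n0 fail=0; on 'e' 0 → fail=0;  out ∅∪∅=∅
  n2('bd'): parent n1 fail=0; on 'd' 0 → fail=0;  out ∅∪∅=∅
  n6('ea'): parent n5 fail=0; on 'a' 0 → fail=0;  out ∅∪∅=∅
  n3('bde'): parent n2 fail=0; on 'e' 0 → fail=5;  out ∅∪∅=∅
  n7('eac'): parent n6 fail=0; on 'c' 0 → fail=0;  out ∅∪∅=∅
  n4('bded'): parent n3 fail=5; on 'd' 5→0 → fail=0;  out {0}∪∅={0}
  n8('eacc'): parent n7 fail=0; on 'c' 0 → fail=0;  out {1}∪∅={1}

Scan:
[0] read 'd'  n0⇒n0
[1] read 'b'  n0⇒n1
[2] read 'e'  n1⇒n5 (fail-walked)
[3] read 'a'  n5⇒n6
[4] read 'c'  n6⇒n7
[5] read 'c'  n7⇒n8  → match P1@[2:5]
[6] read 'e'  n8⇒n5 (fail-walked)
[7] read 'a'  n5⇒n6
[8] read 'c'  n6⇒n7
[9] read 'c'  n7⇒n8  → match P1@[6:9]
[10] read 'e'  n8⇒n5 (fail-walked)
[11] read 'a'  n5⇒n6
[12] read 'c'  n6⇒n7
[13] read 'c'  n7⇒n8  → match P1@[10:13]
[14] read 'b'  n8⇒n1 (fail-walked)
[15] read 'd'  n1⇒n2
[16] read 'b'  n2⇒n1 (fail-walked)
[17] read 'd'  n1⇒n2
[18] read 'e'  n2⇒n3
[19] read 'd'  n3⇒n4  → match P0@[16:19]
[20] read 'b'  n4⇒n1 (fail-walked)
[21] read 'd'  n1⇒n2
[22] read 'e'  n2⇒n3
[23] read 'd'  n3⇒n4  → match P0@[20:23]
[24] read 'c'  n4⇒n0 (fail-walked)
[25] read 'e'  n0⇒n5
[26] read 'b'  n5⇒n1 (fail-walked)
[27] read 'a'  n1⇒n0 (fail-walked)
[28] read 'b'  n0⇒n1
[29] read 'd'  n1⇒n2
[30] read 'e'  n2⇒n3
[31] read 'd'  n3⇒n4  → match P0@[28:31]
[32] read 'e'  n4⇒n5 (fail-walked)
[33] read 'd'  n5⇒n0 (fail-walked)
[34] read 'b'  n0⇒n1
[35] read 'd'  n1⇒n2
[36] read 'e'  n2⇒n3
[37] read 'd'  n3⇒n4  → match P0@[34:37]
[38] read 'a'  n4⇒n0 (fail-walked)
[39] read 'c'  n0⇒n0
[40] read 'a'  n0⇒n0
[41] read 'c'  n0⇒n0
[42] read 'e'  n0⇒n5
[43] read 'b'  n5⇒n1 (fail-walked)
[44] read 'b'  n1⇒n1 (fail-walked)
[45] read 'd'  n1⇒n2
[46] read 'e'  n2⇒n3
[47] read 'd'  n3⇒n4  → match P0@[44:47]
[48] read 'b'  n4⇒n1 (fail-walked)
[49] read 'd'  n1⇒n2
[50] read 'e'  n2⇒n3
[51] read 'd'  n3⇒n4  → match P0@[48:51]
[52] read 'b'  n4⇒n1 (fail-walked)

All matches (sorted): [[5,1],[9,1],[13,1],[19,0],[23,0],[31,0],[37,0],[47,0],[51,0]]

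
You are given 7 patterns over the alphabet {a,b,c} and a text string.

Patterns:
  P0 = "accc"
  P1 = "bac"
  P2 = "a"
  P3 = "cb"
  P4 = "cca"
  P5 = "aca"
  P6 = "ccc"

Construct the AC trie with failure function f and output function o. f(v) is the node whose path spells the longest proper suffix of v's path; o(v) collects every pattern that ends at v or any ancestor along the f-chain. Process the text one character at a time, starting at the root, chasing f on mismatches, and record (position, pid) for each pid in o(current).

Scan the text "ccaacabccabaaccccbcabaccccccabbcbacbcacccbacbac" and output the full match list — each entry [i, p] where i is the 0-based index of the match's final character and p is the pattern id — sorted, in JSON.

Construct AC machine:
Trie nodes:
  0='ε' goto a→1 b→5 c→8
  1='a' goto c→2  [P2 ends]
  2='ac' goto a→12 c→3
  3='acc' goto c→4
  4='accc' goto ·  [P0 ends]
  5='b' goto a→6
  6='ba' goto c→7
  7='bac' goto ·  [P1 ends]
  8='c' goto b→9 c→10
  9='cb' goto ·  [P3 ends]
  10='cc' goto a→11 c→13
  11='cca' goto ·  [P4 ends]
  12='aca' goto ·  [P5 ends]
  13='ccc' goto ·  [P6 ends]

BFS fail/out derivation:
  n1('a'): parent n0 fail=0; on 'a' 0 → fail=0;  out {2}∪∅={2}
  n5('b'): parent n0 fail=0; on 'b' 0 → fail=0;  out ∅∪∅=∅
  n8('c'): parent n0 fail=0; on 'c' 0 → fail=0;  out ∅∪∅=∅
  n2('ac'): parent n1 fail=0; on 'c' 0 → fail=8;  out ∅∪∅=∅
  n6('ba'): parent n5 fail=0; on 'a' 0 → fail=1;  out ∅∪{2}={2}
  n9('cb'): parent n8 fail=0; on 'b' 0 → fail=5;  out {3}∪∅={3}
  n10('cc'): parent n8 fail=0; on 'c' 0 → fail=8;  out ∅∪∅=∅
  n3('acc'): parent n2 fail=8; on 'c' 8 → fail=10;  out ∅∪∅=∅
  n7('bac'): parent n6 fail=1; on 'c' 1 → fail=2;  out {1}∪∅={1}
  n11('cca'): parent n10 fail=8; on 'a' 8→0 → fail=1;  out {4}∪{2}={2,4}
  n12('aca'): parent n2 fail=8; on 'a' 8→0 → fail=1;  out {5}∪{2}={2,5}
  n13('ccc'): parent n10 fail=8; on 'c' 8 → fail=10;  out {6}∪∅={6}
  n4('accc'): parent n3 fail=10; on 'c' 10 → fail=13;  out {0}∪{6}={0,6}

Run:
[0] read 'c'  n0⇒n8
[1] read 'c'  n8⇒n10
[2] read 'a'  n10⇒n11  ** P2@[2:2],P4@[0:2]
[3] read 'a'  n11⇒n1 ·f  ** P2@[3:3]
[4] read 'c'  n1⇒n2
[5] read 'a'  n2⇒n12  ** P2@[5:5],P5@[3:5]
[6] read 'b'  n12⇒n5 ·f
[7] read 'c'  n5⇒n8 ·f
[8] read 'c'  n8⇒n10
[9] read 'a'  n10⇒n11  ** P2@[9:9],P4@[7:9]
[10] read 'b'  n11⇒n5 ·f
[11] read 'a'  n5⇒n6  ** P2@[11:11]
[12] read 'a'  n6⇒n1 ·f  ** P2@[12:12]
[13] read 'c'  n1⇒n2
[14] read 'c'  n2⇒n3
[15] read 'c'  n3⇒n4  ** P0@[12:15],P6@[13:15]
[16] read 'c'  n4⇒n13 ·f  ** P6@[14:16]
[17] read 'b'  n13⇒n9 ·f  ** P3@[16:17]
[18] read 'c'  n9⇒n8 ·f
[19] read 'a'  n8⇒n1 ·f  ** P2@[19:19]
[20] read 'b'  n1⇒n5 ·f
[21] read 'a'  n5⇒n6  ** P2@[21:21]
[22] read 'c'  n6⇒n7  ** P1@[20:22]
[23] read 'c'  n7⇒n3 ·f
[24] read 'c'  n3⇒n4  ** P0@[21:24],P6@[22:24]
[25] read 'c'  n4⇒n13 ·f  ** P6@[23:25]
[26] read 'c'  n13⇒n13 ·f  ** P6@[24:26]
[27] read 'c'  n13⇒n13 ·f  ** P6@[25:27]
[28] read 'a'  n13⇒n11 ·f  ** P2@[28:28],P4@[26:28]
[29] read 'b'  n11⇒n5 ·f
[30] read 'b'  n5⇒n5 ·f
[31] read 'c'  n5⇒n8 ·f
[32] read 'b'  n8⇒n9  ** P3@[31:32]
[33] read 'a'  n9⇒n6 ·f  ** P2@[33:33]
[34] read 'c'  n6⇒n7  ** P1@[32:34]
[35] read 'b'  n7⇒n9 ·f  ** P3@[34:35]
[36] read 'c'  n9⇒n8 ·f
[37] read 'a'  n8⇒n1 ·f  ** P2@[37:37]
[38] read 'c'  n1⇒n2
[39] read 'c'  n2⇒n3
[40] read 'c'  n3⇒n4  ** P0@[37:40],P6@[38:40]
[41] read 'b'  n4⇒n9 ·f  ** P3@[40:41]
[42] read 'a'  n9⇒n6 ·f  ** P2@[42:42]
[43] read 'c'  n6⇒n7  ** P1@[41:43]
[44] read 'b'  n7⇒n9 ·f  ** P3@[43:44]
[45] read 'a'  n9⇒n6 ·f  ** P2@[45:45]
[46] read 'c'  n6⇒n7  ** P1@[44:46]

Result: [[2,2],[2,4],[3,2],[5,2],[5,5],[9,2],[9,4],[11,2],[12,2],[15,0],[15,6],[16,6],[17,3],[19,2],[21,2],[22,1],[24,0],[24,6],[25,6],[26,6],[27,6],[28,2],[28,4],[32,3],[33,2],[34,1],[35,3],[37,2],[40,0],[40,6],[41,3],[42,2],[43,1],[44,3],[45,2],[46,1]]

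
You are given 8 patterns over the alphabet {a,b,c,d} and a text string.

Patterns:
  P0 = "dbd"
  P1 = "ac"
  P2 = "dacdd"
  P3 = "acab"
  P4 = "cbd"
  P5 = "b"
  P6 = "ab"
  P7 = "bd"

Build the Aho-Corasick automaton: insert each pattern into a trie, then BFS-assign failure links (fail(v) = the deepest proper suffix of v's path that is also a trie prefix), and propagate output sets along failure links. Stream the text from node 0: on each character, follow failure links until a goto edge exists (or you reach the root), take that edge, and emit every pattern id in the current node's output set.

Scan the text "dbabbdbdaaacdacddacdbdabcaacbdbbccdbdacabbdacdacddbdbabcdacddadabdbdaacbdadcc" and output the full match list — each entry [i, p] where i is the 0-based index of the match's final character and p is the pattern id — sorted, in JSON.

Build:
Trie nodes:
  0='ε' goto a→4 b→15 c→12 d→1
  1='d' goto a→6 b→2
  2='db' goto d→3
  3='dbd' goto ·  [P0 ends]
  4='a' goto b→16 c→5
  5='ac' goto a→10  [P1 ends]
  6='da' goto c→7
  7='dac' goto d→8
  8='dacd' goto d→9
  9='dacdd' goto ·  [P2 ends]
  10='aca' goto b→11
  11='acab' goto ·  [P3 ends]
  12='c' goto b→13
  13='cb' goto d→14
  14='cbd' goto ·  [P4 ends]
  15='b' goto d→17  [P5 ends]
  16='ab' goto ·  [P6 ends]
  17='bd' goto ·  [P7 ends]

BFS fail/out derivation:
  fail(1) 'd': from fail(0)=0 chase 'd': 0 ⇒ 0;  out=∅∪out(0)=∅
  fail(4) 'a': from fail(0)=0 chase 'a': 0 ⇒ 0;  out=∅∪out(0)=∅
  fail(12) 'c': from fail(0)=0 chase 'c': 0 ⇒ 0;  out=∅∪out(0)=∅
  fail(15) 'b': from fail(0)=0 chase 'b': 0 ⇒ 0;  out={5}∪out(0)={5}
  fail(2) 'db': from fail(1)=0 chase 'b': 0 ⇒ 15;  out=∅∪out(15)={5}
  fail(5) 'ac': from fail(4)=0 chase 'c': 0 ⇒ 12;  out={1}∪out(12)={1}
  fail(6) 'da': from fail(1)=0 chase 'a': 0 ⇒ 4;  out=∅∪out(4)=∅
  fail(13) 'cb': from fail(12)=0 chase 'b': 0 ⇒ 15;  out=∅∪out(15)={5}
  fail(16) 'ab': from fail(4)=0 chase 'b': 0 ⇒ 15;  out={6}∪out(15)={5,6}
  fail(17) 'bd': from fail(15)=0 chase 'd': 0 ⇒ 1;  out={7}∪out(1)={7}
  fail(3) 'dbd': from fail(2)=15 chase 'd': 15 ⇒ 17;  out={0}∪out(17)={0,7}
  fail(7) 'dac': from fail(6)=4 chase 'c': 4 ⇒ 5;  out=∅∪out(5)={1}
  fail(10) 'aca': from fail(5)=12 chase 'a': 12→0 ⇒ 4;  out=∅∪out(4)=∅
  fail(14) 'cbd': from fail(13)=15 chase 'd': 15 ⇒ 17;  out={4}∪out(17)={4,7}
  fail(8) 'dacd': from fail(7)=5 chase 'd': 5→12→0 ⇒ 1;  out=∅∪out(1)=∅
  fail(11) 'acab': from fail(10)=4 chase 'b': 4 ⇒ 16;  out={3}∪out(16)={3,5,6}
  fail(9) 'dacdd': from fail(8)=1 chase 'd': 1→0 ⇒ 1;  out={2}∪out(1)={2}

Text stream:
[0] read 'd'  n0⇒n1
[1] read 'b'  n1⇒n2  → match P5@[1:1]
[2] read 'a'  n2⇒n4 (via fail)
[3] read 'b'  n4⇒n16  → match P5@[3:3],P6@[2:3]
[4] read 'b'  n16⇒n15 (via fail)  → match P5@[4:4]
[5] read 'd'  n15⇒n17  → match P7@[4:5]
[6] read 'b'  n17⇒n2 (via fail)  → match P5@[6:6]
[7] read 'd'  n2⇒n3  → match P0@[5:7],P7@[6:7]
[8] read 'a'  n3⇒n6 (via fail)
[9] read 'a'  n6⇒n4 (via fail)
[10] read 'a'  n4⇒n4 (via fail)
[11] read 'c'  n4⇒n5  → match P1@[10:11]
[12] read 'd'  n5⇒n1 (via fail)
[13] read 'a'  n1⇒n6
[14] read 'c'  n6⇒n7  → match P1@[13:14]
[15] read 'd'  n7⇒n8
[16] read 'd'  n8⇒n9  → match P2@[12:16]
[17] read 'a'  n9⇒n6 (via fail)
[18] read 'c'  n6⇒n7  → match P1@[17:18]
[19] read 'd'  n7⇒n8
[20] read 'b'  n8⇒n2 (via fail)  → match P5@[20:20]
[21] read 'd'  n2⇒n3  → match P0@[19:21],P7@[20:21]
[22] read 'a'  n3⇒n6 (via fail)
[23] read 'b'  n6⇒n16 (via fail)  → match P5@[23:23],P6@[22:23]
[24] read 'c'  n16⇒n12 (via fail)
[25] read 'a'  n12⇒n4 (via fail)
[26] read 'a'  n4⇒n4 (via fail)
[27] read 'c'  n4⇒n5  → match P1@[26:27]
[28] read 'b'  n5⇒n13 (via fail)  → match P5@[28:28]
[29] read 'd'  n13⇒n14  → match P4@[27:29],P7@[28:29]
[30] read 'b'  n14⇒n2 (via fail)  → match P5@[30:30]
[31] read 'b'  n2⇒n15 (via fail)  → match P5@[31:31]
[32] read 'c'  n15⇒n12 (via fail)
[33] read 'c'  n12⇒n12 (via fail)
[34] read 'd'  n12⇒n1 (via fail)
[35] read 'b'  n1⇒n2  → match P5@[35:35]
[36] read 'd'  n2⇒n3  → match P0@[34:36],P7@[35:36]
[37] read 'a'  n3⇒n6 (via fail)
[38] read 'c'  n6⇒n7  → match P1@[37:38]
[39] read 'a'  n7⇒n10 (via fail)
[40] read 'b'  n10⇒n11  → match P3@[37:40],P5@[40:40],P6@[39:40]
[41] read 'b'  n11⇒n15 (via fail)  → match P5@[41:41]
[42] read 'd'  n15⇒n17  → match P7@[41:42]
[43] read 'a'  n17⇒n6 (via fail)
[44] read 'c'  n6⇒n7  → match P1@[43:44]
[45] read 'd'  n7⇒n8
[46] read 'a'  n8⇒n6 (via fail)
[47] read 'c'  n6⇒n7  → match P1@[46:47]
[48] read 'd'  n7⇒n8
[49] read 'd'  n8⇒n9  → match P2@[45:49]
[50] read 'b'  n9⇒n2 (via fail)  → match P5@[50:50]
[51] read 'd'  n2⇒n3  → match P0@[49:51],P7@[50:51]
[52] read 'b'  n3⇒n2 (via fail)  → match P5@[52:52]
[53] read 'a'  n2⇒n4 (via fail)
[54] read 'b'  n4⇒n16  → match P5@[54:54],P6@[53:54]
[55] read 'c'  n16⇒n12 (via fail)
[56] read 'd'  n12⇒n1 (via fail)
[57] read 'a'  n1⇒n6
[58] read 'c'  n6⇒n7  → match P1@[57:58]
[59] read 'd'  n7⇒n8
[60] read 'd'  n8⇒n9  → match P2@[56:60]
[61] read 'a'  n9⇒n6 (via fail)
[62] read 'd'  n6⇒n1 (via fail)
[63] read 'a'  n1⇒n6
[64] read 'b'  n6⇒n16 (via fail)  → match P5@[64:64],P6@[63:64]
[65] read 'd'  n16⇒n17 (via fail)  → match P7@[64:65]
[66] read 'b'  n17⇒n2 (via fail)  → match P5@[66:66]
[67] read 'd'  n2⇒n3  → match P0@[65:67],P7@[66:67]
[68] read 'a'  n3⇒n6 (via fail)
[69] read 'a'  n6⇒n4 (via fail)
[70] read 'c'  n4⇒n5  → match P1@[69:70]
[71] read 'b'  n5⇒n13 (via fail)  → match P5@[71:71]
[72] read 'd'  n13⇒n14  → match P4@[70:72],P7@[71:72]
[73] read 'a'  n14⇒n6 (via fail)
[74] read 'd'  n6⇒n1 (via fail)
[75] read 'c'  n1⇒n12 (via fail)
[76] read 'c'  n12⇒n12 (via fail)

All matches (sorted): [[1,5],[3,5],[3,6],[4,5],[5,7],[6,5],[7,0],[7,7],[11,1],[14,1],[16,2],[18,1],[20,5],[21,0],[21,7],[23,5],[23,6],[27,1],[28,5],[29,4],[29,7],[30,5],[31,5],[35,5],[36,0],[36,7],[38,1],[40,3],[40,5],[40,6],[41,5],[42,7],[44,1],[47,1],[49,2],[50,5],[51,0],[51,7],[52,5],[54,5],[54,6],[58,1],[60,2],[64,5],[64,6],[65,7],[66,5],[67,0],[67,7],[70,1],[71,5],[72,4],[72,7]]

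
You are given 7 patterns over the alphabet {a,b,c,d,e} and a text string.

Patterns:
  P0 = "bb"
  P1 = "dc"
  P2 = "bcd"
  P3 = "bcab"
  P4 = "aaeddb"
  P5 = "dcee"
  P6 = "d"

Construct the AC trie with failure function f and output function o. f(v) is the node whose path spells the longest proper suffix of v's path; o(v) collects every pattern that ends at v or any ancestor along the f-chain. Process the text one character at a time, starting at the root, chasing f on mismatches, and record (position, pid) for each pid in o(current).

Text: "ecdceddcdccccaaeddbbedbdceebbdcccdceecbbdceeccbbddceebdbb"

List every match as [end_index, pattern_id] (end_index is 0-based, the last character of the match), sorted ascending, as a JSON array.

Construct AC machine:
Trie (insert patterns):
  0='ε' goto a→9 b→1 d→3
  1='b' goto b→2 c→5
  2='bb' goto ·  [P0 ends]
  3='d' goto c→4  [P6 ends]
  4='dc' goto e→15  [P1 ends]
  5='bc' goto a→7 d→6
  6='bcd' goto ·  [P2 ends]
  7='bca' goto b→8
  8='bcab' goto ·  [P3 ends]
  9='a' goto a→10
  10='aa' goto e→11
  11='aae' goto d→12
  12='aaed' goto d→13
  13='aaedd' goto b→14
  14='aaeddb' goto ·  [P4 ends]
  15='dce' goto e→16
  16='dcee' goto ·  [P5 ends]

Failure links (BFS by depth):
  n1('b'): parent n0 fail=0; on 'b' 0 → fail=0;  out ∅∪∅=∅
  n3('d'): parent n0 fail=0; on 'd' 0 → fail=0;  out {6}∪∅={6}
  n9('a'): parent n0 fail=0; on 'a' 0 → fail=0;  out ∅∪∅=∅
  n2('bb'): parent n1 fail=0; on 'b' 0 → fail=1;  out {0}∪∅={0}
  n4('dc'): parent n3 fail=0; on 'c' 0 → fail=0;  out {1}∪∅={1}
  n5('bc'): parent n1 fail=0; on 'c' 0 → fail=0;  out ∅∪∅=∅
  n10('aa'): parent n9 fail=0; on 'a' 0 → fail=9;  out ∅∪∅=∅
  n6('bcd'): parent n5 fail=0; on 'd' 0 → fail=3;  out {2}∪{6}={2,6}
  n7('bca'): parent n5 fail=0; on 'a' 0 → fail=9;  out ∅∪∅=∅
  n11('aae'): parent n10 fail=9; on 'e' 9→0 → fail=0;  out ∅∪∅=∅
  n15('dce'): parent n4 fail=0; on 'e' 0 → fail=0;  out ∅∪∅=∅
  n8('bcab'): parent n7 fail=9; on 'b' 9→0 → fail=1;  out {3}∪∅={3}
  n12('aaed'): parent n11 fail=0; on 'd' 0 → fail=3;  out ∅∪{6}={6}
  n16('dcee'): parent n15 fail=0; on 'e' 0 → fail=0;  out {5}∪∅={5}
  n13('aaedd'): parent n12 fail=3; on 'd' 3→0 → fail=3;  out ∅∪{6}={6}
  n14('aaeddb'): parent n13 fail=3; on 'b' 3→0 → fail=1;  out {4}∪∅={4}

Run:
pos 0 'e': at 0
pos 1 'c': at 0
pos 2 'd': at 3  ** P6@[2:2]
pos 3 'c': at 4  ** P1@[2:3]
pos 4 'e': at 15
pos 5 'd': at 3 ·f  ** P6@[5:5]
pos 6 'd': at 3 ·f  ** P6@[6:6]
pos 7 'c': at 4  ** P1@[6:7]
pos 8 'd': at 3 ·f  ** P6@[8:8]
pos 9 'c': at 4  ** P1@[8:9]
pos 10 'c': at 0 ·f
pos 11 'c': at 0
pos 12 'c': at 0
pos 13 'a': at 9
pos 14 'a': at 10
pos 15 'e': at 11
pos 16 'd': at 12  ** P6@[16:16]
pos 17 'd': at 13  ** P6@[17:17]
pos 18 'b': at 14  ** P4@[13:18]
pos 19 'b': at 2 ·f  ** P0@[18:19]
pos 20 'e': at 0 ·f
pos 21 'd': at 3  ** P6@[21:21]
pos 22 'b': at 1 ·f
pos 23 'd': at 3 ·f  ** P6@[23:23]
pos 24 'c': at 4  ** P1@[23:24]
pos 25 'e': at 15
pos 26 'e': at 16  ** P5@[23:26]
pos 27 'b': at 1 ·f
pos 28 'b': at 2  ** P0@[27:28]
pos 29 'd': at 3 ·f  ** P6@[29:29]
pos 30 'c': at 4  ** P1@[29:30]
pos 31 'c': at 0 ·f
pos 32 'c': at 0
pos 33 'd': at 3  ** P6@[33:33]
pos 34 'c': at 4  ** P1@[33:34]
pos 35 'e': at 15
pos 36 'e': at 16  ** P5@[33:36]
pos 37 'c': at 0 ·f
pos 38 'b': at 1
pos 39 'b': at 2  ** P0@[38:39]
pos 40 'd': at 3 ·f  ** P6@[40:40]
pos 41 'c': at 4  ** P1@[40:41]
pos 42 'e': at 15
pos 43 'e': at 16  ** P5@[40:43]
pos 44 'c': at 0 ·f
pos 45 'c': at 0
pos 46 'b': at 1
pos 47 'b': at 2  ** P0@[46:47]
pos 48 'd': at 3 ·f  ** P6@[48:48]
pos 49 'd': at 3 ·f  ** P6@[49:49]
pos 50 'c': at 4  ** P1@[49:50]
pos 51 'e': at 15
pos 52 'e': at 16  ** P5@[49:52]
pos 53 'b': at 1 ·f
pos 54 'd': at 3 ·f  ** P6@[54:54]
pos 55 'b': at 1 ·f
pos 56 'b': at 2  ** P0@[55:56]

Result: [[2,6],[3,1],[5,6],[6,6],[7,1],[8,6],[9,1],[16,6],[17,6],[18,4],[19,0],[21,6],[23,6],[24,1],[26,5],[28,0],[29,6],[30,1],[33,6],[34,1],[36,5],[39,0],[40,6],[41,1],[43,5],[47,0],[48,6],[49,6],[50,1],[52,5],[54,6],[56,0]]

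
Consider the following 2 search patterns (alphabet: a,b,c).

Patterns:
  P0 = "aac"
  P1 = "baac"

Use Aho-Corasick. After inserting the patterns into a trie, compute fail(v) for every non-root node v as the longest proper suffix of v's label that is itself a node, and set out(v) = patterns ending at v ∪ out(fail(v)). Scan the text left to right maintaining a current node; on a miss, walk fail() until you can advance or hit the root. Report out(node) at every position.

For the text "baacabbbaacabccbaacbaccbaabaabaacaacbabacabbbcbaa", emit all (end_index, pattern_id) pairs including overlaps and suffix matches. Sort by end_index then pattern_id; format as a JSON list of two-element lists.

Build:
Trie nodes:
  0='ε' goto a→1 b→4
  1='a' goto a→2
  2='aa' goto c→3
  3='aac' goto ·  [P0 ends]
  4='b' goto a→5
  5='ba' goto a→6
  6='baa' goto c→7
  7='baac' goto ·  [P1 ends]

BFS fail/out derivation:
  n1('a'): parent n0 fail=0; on 'a' 0 → fail=0;  out ∅∪∅=∅
  n4('b'): parent n0 fail=0; on 'b' 0 → fail=0;  out ∅∪∅=∅
  n2('aa'): parent n1 fail=0; on 'a' 0 → fail=1;  out ∅∪∅=∅
  n5('ba'): parent n4 fail=0; on 'a' 0 → fail=1;  out ∅∪∅=∅
  n3('aac'): parent n2 fail=1; on 'c' 1→0 → fail=0;  out {0}∪∅={0}
  n6('baa'): parent n5 fail=1; on 'a' 1 → fail=2;  out ∅∪∅=∅
  n7('baac'): parent n6 fail=2; on 'c' 2 → fail=3;  out {1}∪{0}={0,1}

Scan:
pos 0 'b': at 4
pos 1 'a': at 5
pos 2 'a': at 6
pos 3 'c': at 7  → match P0@[1:3],P1@[0:3]
pos 4 'a': at 1 (via fail)
pos 5 'b': at 4 (via fail)
pos 6 'b': at 4 (via fail)
pos 7 'b': at 4 (via fail)
pos 8 'a': at 5
pos 9 'a': at 6
pos 10 'c': at 7  → match P0@[8:10],P1@[7:10]
pos 11 'a': at 1 (via fail)
pos 12 'b': at 4 (via fail)
pos 13 'c': at 0 (via fail)
pos 14 'c': at 0
pos 15 'b': at 4
pos 16 'a': at 5
pos 17 'a': at 6
pos 18 'c': at 7  → match P0@[16:18],P1@[15:18]
pos 19 'b': at 4 (via fail)
pos 20 'a': at 5
pos 21 'c': at 0 (via fail)
pos 22 'c': at 0
pos 23 'b': at 4
pos 24 'a': at 5
pos 25 'a': at 6
pos 26 'b': at 4 (via fail)
pos 27 'a': at 5
pos 28 'a': at 6
pos 29 'b': at 4 (via fail)
pos 30 'a': at 5
pos 31 'a': at 6
pos 32 'c': at 7  → match P0@[30:32],P1@[29:32]
pos 33 'a': at 1 (via fail)
pos 34 'a': at 2
pos 35 'c': at 3  → match P0@[33:35]
pos 36 'b': at 4 (via fail)
pos 37 'a': at 5
pos 38 'b': at 4 (via fail)
pos 39 'a': at 5
pos 40 'c': at 0 (via fail)
pos 41 'a': at 1
pos 42 'b': at 4 (via fail)
pos 43 'b': at 4 (via fail)
pos 44 'b': at 4 (via fail)
pos 45 'c': at 0 (via fail)
pos 46 'b': at 4
pos 47 'a': at 5
pos 48 'a': at 6

Matches: [[3,0],[3,1],[10,0],[10,1],[18,0],[18,1],[32,0],[32,1],[35,0]]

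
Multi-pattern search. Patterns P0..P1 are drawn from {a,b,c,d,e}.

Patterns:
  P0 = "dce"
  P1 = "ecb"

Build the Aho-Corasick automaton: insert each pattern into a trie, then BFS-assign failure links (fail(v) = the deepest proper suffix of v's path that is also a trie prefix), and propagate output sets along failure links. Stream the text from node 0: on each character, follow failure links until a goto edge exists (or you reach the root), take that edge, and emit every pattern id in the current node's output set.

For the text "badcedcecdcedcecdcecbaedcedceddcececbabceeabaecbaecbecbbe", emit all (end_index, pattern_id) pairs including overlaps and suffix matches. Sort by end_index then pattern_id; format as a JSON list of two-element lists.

Build automaton:
Trie nodes:
  n0 'ε': d→1 e→4
  n1 'd': c→2
  n2 'dc': e→3
  n3 'dce': ·  [P0 ends]
  n4 'e': c→5
  n5 'ec': b→6
  n6 'ecb': ·  [P1 ends]

Failure links (BFS by depth):
  fail(1) 'd': from fail(0)=0 chase 'd': 0 ⇒ 0;  out=∅∪out(0)=∅
  fail(4) 'e': from fail(0)=0 chase 'e': 0 ⇒ 0;  out=∅∪out(0)=∅
  fail(2) 'dc': from fail(1)=0 chase 'c': 0 ⇒ 0;  out=∅∪out(0)=∅
  fail(5) 'ec': from fail(4)=0 chase 'c': 0 ⇒ 0;  out=∅∪out(0)=∅
  fail(3) 'dce': from fail(2)=0 chase 'e': 0 ⇒ 4;  out={0}∪out(4)={0}
  fail(6) 'ecb': from fail(5)=0 chase 'b': 0 ⇒ 0;  out={1}∪out(0)={1}

Scan:
[0] read 'b'  n0⇒n0
[1] read 'a'  n0⇒n0
[2] read 'd'  n0⇒n1
[3] read 'c'  n1⇒n2
[4] read 'e'  n2⇒n3  ** P0@[2:4]
[5] read 'd'  n3⇒n1 ·f
[6] read 'c'  n1⇒n2
[7] read 'e'  n2⇒n3  ** P0@[5:7]
[8] read 'c'  n3⇒n5 ·f
[9] read 'd'  n5⇒n1 ·f
[10] read 'c'  n1⇒n2
[11] read 'e'  n2⇒n3  ** P0@[9:11]
[12] read 'd'  n3⇒n1 ·f
[13] read 'c'  n1⇒n2
[14] read 'e'  n2⇒n3  ** P0@[12:14]
[15] read 'c'  n3⇒n5 ·f
[16] read 'd'  n5⇒n1 ·f
[17] read 'c'  n1⇒n2
[18] read 'e'  n2⇒n3  ** P0@[16:18]
[19] read 'c'  n3⇒n5 ·f
[20] read 'b'  n5⇒n6  ** P1@[18:20]
[21] read 'a'  n6⇒n0 ·f
[22] read 'e'  n0⇒n4
[23] read 'd'  n4⇒n1 ·f
[24] read 'c'  n1⇒n2
[25] read 'e'  n2⇒n3  ** P0@[23:25]
[26] read 'd'  n3⇒n1 ·f
[27] read 'c'  n1⇒n2
[28] read 'e'  n2⇒n3  ** P0@[26:28]
[29] read 'd'  n3⇒n1 ·f
[30] read 'd'  n1⇒n1 ·f
[31] read 'c'  n1⇒n2
[32] read 'e'  n2⇒n3  ** P0@[30:32]
[33] read 'c'  n3⇒n5 ·f
[34] read 'e'  n5⇒n4 ·f
[35] read 'c'  n4⇒n5
[36] read 'b'  n5⇒n6  ** P1@[34:36]
[37] read 'a'  n6⇒n0 ·f
[38] read 'b'  n0⇒n0
[39] read 'c'  n0⇒n0
[40] read 'e'  n0⇒n4
[41] read 'e'  n4⇒n4 ·f
[42] read 'a'  n4⇒n0 ·f
[43] read 'b'  n0⇒n0
[44] read 'a'  n0⇒n0
[45] read 'e'  n0⇒n4
[46] read 'c'  n4⇒n5
[47] read 'b'  n5⇒n6  ** P1@[45:47]
[48] read 'a'  n6⇒n0 ·f
[49] read 'e'  n0⇒n4
[50] read 'c'  n4⇒n5
[51] read 'b'  n5⇒n6  ** P1@[49:51]
[52] read 'e'  n6⇒n4 ·f
[53] read 'c'  n4⇒n5
[54] read 'b'  n5⇒n6  ** P1@[52:54]
[55] read 'b'  n6⇒n0 ·f
[56] read 'e'  n0⇒n4

Result: [[4,0],[7,0],[11,0],[14,0],[18,0],[20,1],[25,0],[28,0],[32,0],[36,1],[47,1],[51,1],[54,1]]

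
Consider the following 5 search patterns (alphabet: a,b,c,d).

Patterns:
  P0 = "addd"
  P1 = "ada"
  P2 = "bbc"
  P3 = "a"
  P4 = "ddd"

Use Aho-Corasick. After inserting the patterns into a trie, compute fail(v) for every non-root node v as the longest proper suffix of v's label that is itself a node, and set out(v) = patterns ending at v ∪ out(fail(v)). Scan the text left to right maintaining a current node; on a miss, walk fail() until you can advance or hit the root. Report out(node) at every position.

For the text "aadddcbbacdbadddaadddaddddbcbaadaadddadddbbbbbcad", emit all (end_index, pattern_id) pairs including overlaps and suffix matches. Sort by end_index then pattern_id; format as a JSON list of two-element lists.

Build:
Trie (insert patterns):
  0='ε' goto a→1 b→6 d→9
  1='a' goto d→2  ←P3
  2='ad' goto a→5 d→3
  3='add' goto d→4
  4='addd' goto ·  ←P0
  5='ada' goto ·  ←P1
  6='b' goto b→7
  7='bb' goto c→8
  8='bbc' goto ·  ←P2
  9='d' goto d→10
  10='dd' goto d→11
  11='ddd' goto ·  ←P4

Failure links (BFS by depth):
  fail(1) 'a': from fail(0)=0 chase 'a': 0 ⇒ 0;  out={3}∪out(0)={3}
  fail(6) 'b': from fail(0)=0 chase 'b': 0 ⇒ 0;  out=∅∪out(0)=∅
  fail(9) 'd': from fail(0)=0 chase 'd': 0 ⇒ 0;  out=∅∪out(0)=∅
  fail(2) 'ad': from fail(1)=0 chase 'd': 0 ⇒ 9;  out=∅∪out(9)=∅
  fail(7) 'bb': from fail(6)=0 chase 'b': 0 ⇒ 6;  out=∅∪out(6)=∅
  fail(10) 'dd': from fail(9)=0 chase 'd': 0 ⇒ 9;  out=∅∪out(9)=∅
  fail(3) 'add': from fail(2)=9 chase 'd': 9 ⇒ 10;  out=∅∪out(10)=∅
  fail(5) 'ada': from fail(2)=9 chase 'a': 9→0 ⇒ 1;  out={1}∪out(1)={1,3}
  fail(8) 'bbc': from fail(7)=6 chase 'c': 6→0 ⇒ 0;  out={2}∪out(0)={2}
  fail(11) 'ddd': from fail(10)=9 chase 'd': 9 ⇒ 10;  out={4}∪out(10)={4}
  fail(4) 'addd': from fail(3)=10 chase 'd': 10 ⇒ 11;  out={0}∪out(11)={0,4}

Text stream:
pos 0 'a': at 1  ** P3@[0:0]
pos 1 'a': at 1 ·f  ** P3@[1:1]
pos 2 'd': at 2
pos 3 'd': at 3
pos 4 'd': at 4  ** P0@[1:4],P4@[2:4]
pos 5 'c': at 0 ·f
pos 6 'b': at 6
pos 7 'b': at 7
pos 8 'a': at 1 ·f  ** P3@[8:8]
pos 9 'c': at 0 ·f
pos 10 'd': at 9
pos 11 'b': at 6 ·f
pos 12 'a': at 1 ·f  ** P3@[12:12]
pos 13 'd': at 2
pos 14 'd': at 3
pos 15 'd': at 4  ** P0@[12:15],P4@[13:15]
pos 16 'a': at 1 ·f  ** P3@[16:16]
pos 17 'a': at 1 ·f  ** P3@[17:17]
pos 18 'd': at 2
pos 19 'd': at 3
pos 20 'd': at 4  ** P0@[17:20],P4@[18:20]
pos 21 'a': at 1 ·f  ** P3@[21:21]
pos 22 'd': at 2
pos 23 'd': at 3
pos 24 'd': at 4  ** P0@[21:24],P4@[22:24]
pos 25 'd': at 11 ·f  ** P4@[23:25]
pos 26 'b': at 6 ·f
pos 27 'c': at 0 ·f
pos 28 'b': at 6
pos 29 'a': at 1 ·f  ** P3@[29:29]
pos 30 'a': at 1 ·f  ** P3@[30:30]
pos 31 'd': at 2
pos 32 'a': at 5  ** P1@[30:32],P3@[32:32]
pos 33 'a': at 1 ·f  ** P3@[33:33]
pos 34 'd': at 2
pos 35 'd': at 3
pos 36 'd': at 4  ** P0@[33:36],P4@[34:36]
pos 37 'a': at 1 ·f  ** P3@[37:37]
pos 38 'd': at 2
pos 39 'd': at 3
pos 40 'd': at 4  ** P0@[37:40],P4@[38:40]
pos 41 'b': at 6 ·f
pos 42 'b': at 7
pos 43 'b': at 7 ·f
pos 44 'b': at 7 ·f
pos 45 'b': at 7 ·f
pos 46 'c': at 8  ** P2@[44:46]
pos 47 'a': at 1 ·f  ** P3@[47:47]
pos 48 'd': at 2

Matches: [[0,3],[1,3],[4,0],[4,4],[8,3],[12,3],[15,0],[15,4],[16,3],[17,3],[20,0],[20,4],[21,3],[24,0],[24,4],[25,4],[29,3],[30,3],[32,1],[32,3],[33,3],[36,0],[36,4],[37,3],[40,0],[40,4],[46,2],[47,3]]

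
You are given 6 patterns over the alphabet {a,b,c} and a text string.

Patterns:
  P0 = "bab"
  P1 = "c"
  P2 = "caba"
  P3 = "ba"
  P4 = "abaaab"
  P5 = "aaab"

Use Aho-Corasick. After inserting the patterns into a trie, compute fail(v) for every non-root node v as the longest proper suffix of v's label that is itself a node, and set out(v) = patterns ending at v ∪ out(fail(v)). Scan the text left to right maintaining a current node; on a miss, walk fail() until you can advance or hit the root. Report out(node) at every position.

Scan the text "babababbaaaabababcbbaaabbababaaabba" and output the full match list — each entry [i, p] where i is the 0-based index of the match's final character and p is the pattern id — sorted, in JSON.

Build:
Trie nodes:
  n0 'ε': a→8 b→1 c→4
  n1 'b': a→2
  n2 'ba': b→3  ←P3
  n3 'bab': ·  ←P0
  n4 'c': a→5  ←P1
  n5 'ca': b→6
  n6 'cab': a→7
  n7 'caba': ·  ←P2
  n8 'a': a→14 b→9
  n9 'ab': a→10
  n10 'aba': a→11
  n11 'abaa': a→12
  n12 'abaaa': b→13
  n13 'abaaab': ·  ←P4
  n14 'aa': a→15
  n15 'aaa': b→16
  n16 'aaab': ·  ←P5

Failure links (BFS by depth):
  n1('b'): parent n0 fail=0; on 'b' 0 → fail=0;  out ∅∪∅=∅
  n4('c'): parent n0 fail=0; on 'c' 0 → fail=0;  out {1}∪∅={1}
  n8('a'): parent n0 fail=0; on 'a' 0 → fail=0;  out ∅∪∅=∅
  n2('ba'): parent n1 fail=0; on 'a' 0 → fail=8;  out {3}∪∅={3}
  n5('ca'): parent n4 fail=0; on 'a' 0 → fail=8;  out ∅∪∅=∅
  n9('ab'): parent n8 fail=0; on 'b' 0 → fail=1;  out ∅∪∅=∅
  n14('aa'): parent n8 fail=0; on 'a' 0 → fail=8;  out ∅∪∅=∅
  n3('bab'): parent n2 fail=8; on 'b' 8 → fail=9;  out {0}∪∅={0}
  n6('cab'): parent n5 fail=8; on 'b' 8 → fail=9;  out ∅∪∅=∅
  n10('aba'): parent n9 fail=1; on 'a' 1 → fail=2;  out ∅∪{3}={3}
  n15('aaa'): parent n14 fail=8; on 'a' 8 → fail=14;  out ∅∪∅=∅
  n7('caba'): parent n6 fail=9; on 'a' 9 → fail=10;  out {2}∪{3}={2,3}
  n11('abaa'): parent n10 fail=2; on 'a' 2→8 → fail=14;  out ∅∪∅=∅
  n16('aaab'): parent n15 fail=14; on 'b' 14→8 → fail=9;  out {5}∪∅={5}
  n12('abaaa'): parent n11 fail=14; on 'a' 14 → fail=15;  out ∅∪∅=∅
  n13('abaaab'): parent n12 fail=15; on 'b' 15 → fail=16;  out {4}∪{5}={4,5}

Text stream:
i=0 'b': node 0→1
i=1 'a': node 1→2  ** P3@[0:1]
i=2 'b': node 2→3  ** P0@[0:2]
i=3 'a': node 3→10 (fail-walked)  ** P3@[2:3]
i=4 'b': node 10→3 (fail-walked)  ** P0@[2:4]
i=5 'a': node 3→10 (fail-walked)  ** P3@[4:5]
i=6 'b': node 10→3 (fail-walked)  ** P0@[4:6]
i=7 'b': node 3→1 (fail-walked)
i=8 'a': node 1→2  ** P3@[7:8]
i=9 'a': node 2→14 (fail-walked)
i=10 'a': node 14→15
i=11 'a': node 15→15 (fail-walked)
i=12 'b': node 15→16  ** P5@[9:12]
i=13 'a': node 16→10 (fail-walked)  ** P3@[12:13]
i=14 'b': node 10→3 (fail-walked)  ** P0@[12:14]
i=15 'a': node 3→10 (fail-walked)  ** P3@[14:15]
i=16 'b': node 10→3 (fail-walked)  ** P0@[14:16]
i=17 'c': node 3→4 (fail-walked)  ** P1@[17:17]
i=18 'b': node 4→1 (fail-walked)
i=19 'b': node 1→1 (fail-walked)
i=20 'a': node 1→2  ** P3@[19:20]
i=21 'a': node 2→14 (fail-walked)
i=22 'a': node 14→15
i=23 'b': node 15→16  ** P5@[20:23]
i=24 'b': node 16→1 (fail-walked)
i=25 'a': node 1→2  ** P3@[24:25]
i=26 'b': node 2→3  ** P0@[24:26]
i=27 'a': node 3→10 (fail-walked)  ** P3@[26:27]
i=28 'b': node 10→3 (fail-walked)  ** P0@[26:28]
i=29 'a': node 3→10 (fail-walked)  ** P3@[28:29]
i=30 'a': node 10→11
i=31 'a': node 11→12
i=32 'b': node 12→13  ** P4@[27:32],P5@[29:32]
i=33 'b': node 13→1 (fail-walked)
i=34 'a': node 1→2  ** P3@[33:34]

Result: [[1,3],[2,0],[3,3],[4,0],[5,3],[6,0],[8,3],[12,5],[13,3],[14,0],[15,3],[16,0],[17,1],[20,3],[23,5],[25,3],[26,0],[27,3],[28,0],[29,3],[32,4],[32,5],[34,3]]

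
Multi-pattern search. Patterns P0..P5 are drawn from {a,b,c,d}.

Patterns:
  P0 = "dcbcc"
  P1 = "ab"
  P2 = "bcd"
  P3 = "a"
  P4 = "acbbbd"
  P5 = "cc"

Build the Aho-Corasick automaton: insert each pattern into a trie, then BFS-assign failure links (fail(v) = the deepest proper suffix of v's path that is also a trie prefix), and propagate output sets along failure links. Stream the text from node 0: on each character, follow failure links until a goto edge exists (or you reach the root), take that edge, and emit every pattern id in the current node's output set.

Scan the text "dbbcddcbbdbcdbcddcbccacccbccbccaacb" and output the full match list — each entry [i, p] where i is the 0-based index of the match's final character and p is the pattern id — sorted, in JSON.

Construct AC machine:
Trie nodes:
  n0 'ε': a→6 b→8 c→16 d→1
  n1 'd': c→2
  n2 'dc': b→3
  n3 'dcb': c→4
  n4 'dcbc': c→5
  n5 'dcbcc': ·  [P0 ends]
  n6 'a': b→7 c→11  [P3 ends]
  n7 'ab': ·  [P1 ends]
  n8 'b': c→9
  n9 'bc': d→10
  n10 'bcd': ·  [P2 ends]
  n11 'ac': b→12
  n12 'acb': b→13
  n13 'acbb': b→14
  n14 'acbbb': d→15
  n15 'acbbbd': ·  [P4 ends]
  n16 'c': c→17
  n17 'cc': ·  [P5 ends]

Failure links (BFS by depth):
  fail(1) 'd': from fail(0)=0 chase 'd': 0 ⇒ 0;  out=∅∪out(0)=∅
  fail(6) 'a': from fail(0)=0 chase 'a': 0 ⇒ 0;  out={3}∪out(0)={3}
  fail(8) 'b': from fail(0)=0 chase 'b': 0 ⇒ 0;  out=∅∪out(0)=∅
  fail(16) 'c': from fail(0)=0 chase 'c': 0 ⇒ 0;  out=∅∪out(0)=∅
  fail(2) 'dc': from fail(1)=0 chase 'c': 0 ⇒ 16;  out=∅∪out(16)=∅
  fail(7) 'ab': from fail(6)=0 chase 'b': 0 ⇒ 8;  out={1}∪out(8)={1}
  fail(9) 'bc': from fail(8)=0 chase 'c': 0 ⇒ 16;  out=∅∪out(16)=∅
  fail(11) 'ac': from fail(6)=0 chase 'c': 0 ⇒ 16;  out=∅∪out(16)=∅
  fail(17) 'cc': from fail(16)=0 chase 'c': 0 ⇒ 16;  out={5}∪out(16)={5}
  fail(3) 'dcb': from fail(2)=16 chase 'b': 16→0 ⇒ 8;  out=∅∪out(8)=∅
  fail(10) 'bcd': from fail(9)=16 chase 'd': 16→0 ⇒ 1;  out={2}∪out(1)={2}
  fail(12) 'acb': from fail(11)=16 chase 'b': 16→0 ⇒ 8;  out=∅∪out(8)=∅
  fail(4) 'dcbc': from fail(3)=8 chase 'c': 8 ⇒ 9;  out=∅∪out(9)=∅
  fail(13) 'acbb': from fail(12)=8 chase 'b': 8→0 ⇒ 8;  out=∅∪out(8)=∅
  fail(5) 'dcbcc': from fail(4)=9 chase 'c': 9→16 ⇒ 17;  out={0}∪out(17)={0,5}
  fail(14) 'acbbb': from fail(13)=8 chase 'b': 8→0 ⇒ 8;  out=∅∪out(8)=∅
  fail(15) 'acbbbd': from fail(14)=8 chase 'd': 8→0 ⇒ 1;  out={4}∪out(1)={4}

Scan:
[0] read 'd'  n0⇒n1
[1] read 'b'  n1⇒n8 (fail-walked)
[2] read 'b'  n8⇒n8 (fail-walked)
[3] read 'c'  n8⇒n9
[4] read 'd'  n9⇒n10  emit P2@[2:4]
[5] read 'd'  n10⇒n1 (fail-walked)
[6] read 'c'  n1⇒n2
[7] read 'b'  n2⇒n3
[8] read 'b'  n3⇒n8 (fail-walked)
[9] read 'd'  n8⇒n1 (fail-walked)
[10] read 'b'  n1⇒n8 (fail-walked)
[11] read 'c'  n8⇒n9
[12] read 'd'  n9⇒n10  emit P2@[10:12]
[13] read 'b'  n10⇒n8 (fail-walked)
[14] read 'c'  n8⇒n9
[15] read 'd'  n9⇒n10  emit P2@[13:15]
[16] read 'd'  n10⇒n1 (fail-walked)
[17] read 'c'  n1⇒n2
[18] read 'b'  n2⇒n3
[19] read 'c'  n3⇒n4
[20] read 'c'  n4⇒n5  emit P0@[16:20],P5@[19:20]
[21] read 'a'  n5⇒n6 (fail-walked)  emit P3@[21:21]
[22] read 'c'  n6⇒n11
[23] read 'c'  n11⇒n17 (fail-walked)  emit P5@[22:23]
[24] read 'c'  n17⇒n17 (fail-walked)  emit P5@[23:24]
[25] read 'b'  n17⇒n8 (fail-walked)
[26] read 'c'  n8⇒n9
[27] read 'c'  n9⇒n17 (fail-walked)  emit P5@[26:27]
[28] read 'b'  n17⇒n8 (fail-walked)
[29] read 'c'  n8⇒n9
[30] read 'c'  n9⇒n17 (fail-walked)  emit P5@[29:30]
[31] read 'a'  n17⇒n6 (fail-walked)  emit P3@[31:31]
[32] read 'a'  n6⇒n6 (fail-walked)  emit P3@[32:32]
[33] read 'c'  n6⇒n11
[34] read 'b'  n11⇒n12

Matches: [[4,2],[12,2],[15,2],[20,0],[20,5],[21,3],[23,5],[24,5],[27,5],[30,5],[31,3],[32,3]]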